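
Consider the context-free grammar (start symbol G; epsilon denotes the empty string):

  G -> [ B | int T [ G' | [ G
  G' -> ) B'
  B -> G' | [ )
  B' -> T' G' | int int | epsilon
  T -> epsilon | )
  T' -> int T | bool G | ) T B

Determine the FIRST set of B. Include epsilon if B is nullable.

{ ), [ }

From B -> G': add FIRST(G') = { ) }.
B -> [ ) contributes {[}.
Union: FIRST(B) = { ), [ }.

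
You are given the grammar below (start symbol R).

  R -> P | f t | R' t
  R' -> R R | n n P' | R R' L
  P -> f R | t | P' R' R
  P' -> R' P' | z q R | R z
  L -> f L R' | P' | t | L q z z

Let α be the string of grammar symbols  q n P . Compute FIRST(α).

q is a terminal; add {q} and stop.

{ q }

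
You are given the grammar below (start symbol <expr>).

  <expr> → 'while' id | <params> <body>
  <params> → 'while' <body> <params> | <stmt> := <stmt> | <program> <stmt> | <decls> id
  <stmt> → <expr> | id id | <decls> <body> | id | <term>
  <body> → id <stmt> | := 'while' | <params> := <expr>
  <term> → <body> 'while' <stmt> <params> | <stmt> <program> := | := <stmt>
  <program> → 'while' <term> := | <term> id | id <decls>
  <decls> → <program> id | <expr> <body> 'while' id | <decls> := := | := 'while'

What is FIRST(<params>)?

<params> → 'while' <body> <params> contributes {'while'}.
From <params> → <stmt> := <stmt>: add FIRST(<stmt>) = { 'while', :=, id }.
From <params> → <program> <stmt>: add FIRST(<program>) = { 'while', :=, id }.
From <params> → <decls> id: add FIRST(<decls>) = { 'while', :=, id }.
Union: FIRST(<params>) = { 'while', :=, id }.

{ 'while', :=, id }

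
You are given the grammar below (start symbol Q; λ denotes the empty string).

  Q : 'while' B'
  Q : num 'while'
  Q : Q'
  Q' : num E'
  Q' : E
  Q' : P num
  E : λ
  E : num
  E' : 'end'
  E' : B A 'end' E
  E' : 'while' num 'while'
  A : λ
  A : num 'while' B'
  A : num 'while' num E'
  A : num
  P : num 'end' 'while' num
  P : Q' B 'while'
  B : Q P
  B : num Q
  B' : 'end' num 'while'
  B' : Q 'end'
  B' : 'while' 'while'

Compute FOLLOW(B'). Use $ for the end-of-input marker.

In Q : 'while' B': B' is at the end, add FOLLOW(Q) = { $, 'end', 'while', num }.
In A : num 'while' B': B' is at the end, add FOLLOW(A) = { 'end' }.
Union: FOLLOW(B') = { $, 'end', 'while', num }.

{ $, 'end', 'while', num }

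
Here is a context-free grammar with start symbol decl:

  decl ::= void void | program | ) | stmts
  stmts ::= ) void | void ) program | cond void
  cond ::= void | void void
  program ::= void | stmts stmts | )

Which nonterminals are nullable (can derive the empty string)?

{ } (none)

No nonterminal has an empty production or an RHS whose symbols are all nullable.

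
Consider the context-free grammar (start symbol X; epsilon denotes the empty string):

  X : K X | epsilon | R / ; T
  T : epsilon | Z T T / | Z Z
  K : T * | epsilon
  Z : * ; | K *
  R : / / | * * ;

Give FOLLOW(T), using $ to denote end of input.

{ $, *, / }

In X : R / ; T: T is at the end, add FOLLOW(X) = { $ }.
In T : Z T T /: add FIRST(T /) = { *, / }.
In T : Z T T /: add FIRST(/) = { / }.
In K : T *: add FIRST(*) = { * }.
Union: FOLLOW(T) = { $, *, / }.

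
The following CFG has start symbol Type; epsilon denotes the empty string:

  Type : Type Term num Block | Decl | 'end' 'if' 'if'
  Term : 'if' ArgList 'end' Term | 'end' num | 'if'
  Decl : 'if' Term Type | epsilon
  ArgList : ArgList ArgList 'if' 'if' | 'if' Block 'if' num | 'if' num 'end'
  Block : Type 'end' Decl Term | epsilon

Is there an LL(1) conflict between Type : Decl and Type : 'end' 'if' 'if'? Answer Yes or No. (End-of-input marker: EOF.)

Yes

FIRST(Decl) = { 'if', epsilon } and FIRST('end' 'if' 'if') = { 'end' }.
The first alternative is nullable and FOLLOW(Type) = { EOF, 'end', 'if' } shares 'end' with FIRST of the second — conflict.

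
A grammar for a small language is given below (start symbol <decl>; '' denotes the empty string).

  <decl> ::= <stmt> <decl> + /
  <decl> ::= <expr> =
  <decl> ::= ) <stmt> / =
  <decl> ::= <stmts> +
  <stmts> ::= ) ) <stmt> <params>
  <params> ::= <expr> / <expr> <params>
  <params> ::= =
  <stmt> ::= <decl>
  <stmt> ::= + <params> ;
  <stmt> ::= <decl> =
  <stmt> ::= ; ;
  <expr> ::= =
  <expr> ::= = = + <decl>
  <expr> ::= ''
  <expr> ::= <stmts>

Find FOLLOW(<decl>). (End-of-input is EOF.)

{ EOF, ), +, /, ;, = }

<decl> is the start symbol, so EOF ∈ FOLLOW(<decl>).
In <decl> ::= <stmt> <decl> + /: add FIRST(+ /) = { + }.
In <stmt> ::= <decl>: <decl> is at the end, add FOLLOW(<stmt>) = { ), +, /, ;, = }.
In <stmt> ::= <decl> =: add FIRST(=) = { = }.
In <expr> ::= = = + <decl>: <decl> is at the end, add FOLLOW(<expr>) = { ), /, = }.
Union: FOLLOW(<decl>) = { EOF, ), +, /, ;, = }.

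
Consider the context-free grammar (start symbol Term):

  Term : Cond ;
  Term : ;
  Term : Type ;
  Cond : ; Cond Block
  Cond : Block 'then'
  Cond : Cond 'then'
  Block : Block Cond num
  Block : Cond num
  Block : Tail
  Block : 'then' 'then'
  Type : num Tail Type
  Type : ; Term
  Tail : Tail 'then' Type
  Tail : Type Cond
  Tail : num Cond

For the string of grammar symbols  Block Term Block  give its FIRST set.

Add FIRST(Block) = { 'then', ;, num }; Block is not nullable, stop.

{ 'then', ;, num }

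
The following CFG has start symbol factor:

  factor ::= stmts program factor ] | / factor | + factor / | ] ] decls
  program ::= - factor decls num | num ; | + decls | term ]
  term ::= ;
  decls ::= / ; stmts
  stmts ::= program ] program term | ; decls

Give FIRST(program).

{ +, -, ;, num }

program ::= - factor decls num contributes {-}.
program ::= num ; contributes {num}.
program ::= + decls contributes {+}.
From program ::= term ]: add FIRST(term) = { ; }.
Union: FIRST(program) = { +, -, ;, num }.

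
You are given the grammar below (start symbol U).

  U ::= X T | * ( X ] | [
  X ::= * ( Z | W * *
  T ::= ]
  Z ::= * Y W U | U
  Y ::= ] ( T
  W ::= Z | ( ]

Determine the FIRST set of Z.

Z ::= * Y W U contributes {*}.
From Z ::= U: add FIRST(U) = { (, *, [ }.
Union: FIRST(Z) = { (, *, [ }.

{ (, *, [ }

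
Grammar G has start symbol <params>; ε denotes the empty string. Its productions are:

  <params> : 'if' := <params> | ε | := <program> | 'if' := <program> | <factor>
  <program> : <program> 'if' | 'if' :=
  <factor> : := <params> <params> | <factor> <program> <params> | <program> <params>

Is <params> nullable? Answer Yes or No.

<params> has an ε-production, so <params> ⇒ ε.

Yes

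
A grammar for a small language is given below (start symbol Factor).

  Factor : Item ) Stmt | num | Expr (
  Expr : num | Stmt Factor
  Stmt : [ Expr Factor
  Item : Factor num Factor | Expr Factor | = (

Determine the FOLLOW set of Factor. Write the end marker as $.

Factor is the start symbol, so $ ∈ FOLLOW(Factor).
In Expr : Stmt Factor: Factor is at the end, add FOLLOW(Expr) = { (, =, [, num }.
In Stmt : [ Expr Factor: Factor is at the end, add FOLLOW(Stmt) = { $, (, ), =, [, num }.
In Item : Factor num Factor: add FIRST(num Factor) = { num }.
In Item : Factor num Factor: Factor is at the end, add FOLLOW(Item) = { ) }.
In Item : Expr Factor: Factor is at the end, add FOLLOW(Item) = { ) }.
Union: FOLLOW(Factor) = { $, (, ), =, [, num }.

{ $, (, ), =, [, num }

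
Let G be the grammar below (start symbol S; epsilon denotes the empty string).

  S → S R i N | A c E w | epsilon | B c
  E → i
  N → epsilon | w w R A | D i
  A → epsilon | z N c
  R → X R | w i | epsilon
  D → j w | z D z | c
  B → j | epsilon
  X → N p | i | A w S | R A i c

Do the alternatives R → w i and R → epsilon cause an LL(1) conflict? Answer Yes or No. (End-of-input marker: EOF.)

FIRST(w i) = { w } and FIRST(epsilon) = { epsilon }.
The second alternative is nullable and FOLLOW(R) = { EOF, c, i, j, p, w, z } shares w with FIRST of the first — conflict.

Yes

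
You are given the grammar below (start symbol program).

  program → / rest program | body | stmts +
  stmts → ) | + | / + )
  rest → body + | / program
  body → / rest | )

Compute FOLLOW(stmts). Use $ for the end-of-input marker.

In program → stmts +: add FIRST(+) = { + }.
Union: FOLLOW(stmts) = { + }.

{ + }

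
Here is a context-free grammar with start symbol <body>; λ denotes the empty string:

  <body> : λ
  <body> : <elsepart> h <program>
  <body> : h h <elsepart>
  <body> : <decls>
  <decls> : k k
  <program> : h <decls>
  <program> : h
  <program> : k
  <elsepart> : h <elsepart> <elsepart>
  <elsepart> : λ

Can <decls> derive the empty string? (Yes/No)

Nullable nonterminals: <body>, <elsepart>.
No production of <decls> has an RHS whose symbols are all nullable, so <decls> is not nullable.

No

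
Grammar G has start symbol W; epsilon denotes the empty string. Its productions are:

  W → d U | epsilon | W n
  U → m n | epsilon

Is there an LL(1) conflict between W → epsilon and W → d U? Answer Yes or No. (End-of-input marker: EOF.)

No

FIRST(epsilon) = { epsilon } and FIRST(d U) = { d }.
The first is nullable but FOLLOW(W) = { EOF, n } is disjoint from FIRST of the second.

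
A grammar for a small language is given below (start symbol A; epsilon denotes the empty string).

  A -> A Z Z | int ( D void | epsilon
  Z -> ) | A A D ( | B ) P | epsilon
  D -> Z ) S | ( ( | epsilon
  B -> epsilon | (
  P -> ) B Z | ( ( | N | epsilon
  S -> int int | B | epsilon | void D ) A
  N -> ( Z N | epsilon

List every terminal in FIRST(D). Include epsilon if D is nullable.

{ (, ), int, epsilon }

From D -> Z ) S: Z nullable, take FIRST(Z) ∪ {)} = { (, ), int }.
D -> ( ( contributes {(}.
D -> epsilon contributes epsilon.
Union: FIRST(D) = { (, ), int, epsilon }.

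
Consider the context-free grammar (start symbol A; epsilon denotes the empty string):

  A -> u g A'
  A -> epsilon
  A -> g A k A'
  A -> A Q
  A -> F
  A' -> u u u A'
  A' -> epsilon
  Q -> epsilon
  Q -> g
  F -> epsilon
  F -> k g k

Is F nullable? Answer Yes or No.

Yes

F has an epsilon-production, so F ⇒ epsilon.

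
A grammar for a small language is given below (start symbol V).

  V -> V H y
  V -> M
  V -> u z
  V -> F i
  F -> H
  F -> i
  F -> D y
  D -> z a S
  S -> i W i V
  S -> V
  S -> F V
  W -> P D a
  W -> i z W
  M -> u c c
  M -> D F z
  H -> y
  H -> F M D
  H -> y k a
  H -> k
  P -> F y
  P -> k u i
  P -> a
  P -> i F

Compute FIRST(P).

From P -> F y: add FIRST(F) = { i, k, y, z }.
P -> k u i contributes {k}.
P -> a contributes {a}.
P -> i F contributes {i}.
Union: FIRST(P) = { a, i, k, y, z }.

{ a, i, k, y, z }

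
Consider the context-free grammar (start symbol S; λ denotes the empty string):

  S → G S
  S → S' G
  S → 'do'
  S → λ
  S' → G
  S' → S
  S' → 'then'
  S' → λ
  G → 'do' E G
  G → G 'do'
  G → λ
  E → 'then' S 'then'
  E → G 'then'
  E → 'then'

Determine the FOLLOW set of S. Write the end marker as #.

S is the start symbol, so # ∈ FOLLOW(S).
In S → G S: S is at the end, add FOLLOW(S) = { #, 'do', 'then' }.
In S' → S: S is at the end, add FOLLOW(S') = { #, 'do', 'then' }.
In E → 'then' S 'then': add FIRST('then') = { 'then' }.
Union: FOLLOW(S) = { #, 'do', 'then' }.

{ #, 'do', 'then' }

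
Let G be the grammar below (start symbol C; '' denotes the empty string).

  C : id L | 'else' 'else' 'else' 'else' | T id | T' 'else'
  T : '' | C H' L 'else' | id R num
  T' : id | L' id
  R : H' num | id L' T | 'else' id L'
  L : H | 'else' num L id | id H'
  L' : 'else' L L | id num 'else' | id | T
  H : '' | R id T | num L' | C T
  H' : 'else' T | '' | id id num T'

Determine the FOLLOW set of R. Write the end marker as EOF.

{ id, num }

In T : id R num: add FIRST(num) = { num }.
In H : R id T: add FIRST(id T) = { id }.
Union: FOLLOW(R) = { id, num }.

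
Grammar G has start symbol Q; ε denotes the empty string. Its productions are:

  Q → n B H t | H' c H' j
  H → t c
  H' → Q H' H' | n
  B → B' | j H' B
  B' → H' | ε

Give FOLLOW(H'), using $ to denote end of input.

In Q → H' c H' j: add FIRST(c H' j) = { c }.
In Q → H' c H' j: add FIRST(j) = { j }.
In H' → Q H' H': add FIRST(H') = { n }.
In H' → Q H' H': H' is at the end, add FOLLOW(H') = { c, j, n, t }.
In B → j H' B: add FIRST(B)\{ε} = { j, n }.
  Since B is nullable, also add FOLLOW(B) = { t }.
In B' → H': H' is at the end, add FOLLOW(B') = { t }.
Union: FOLLOW(H') = { c, j, n, t }.

{ c, j, n, t }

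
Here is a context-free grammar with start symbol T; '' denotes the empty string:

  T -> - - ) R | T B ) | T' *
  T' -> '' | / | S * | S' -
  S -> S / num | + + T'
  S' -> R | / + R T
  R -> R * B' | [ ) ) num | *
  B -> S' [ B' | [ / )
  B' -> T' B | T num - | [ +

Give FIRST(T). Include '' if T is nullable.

{ *, +, -, /, [ }

T -> - - ) R contributes {-}.
From T -> T B ): add FIRST(T) = { *, +, -, /, [ }.
From T -> T' *: T' nullable, take FIRST(T') ∪ {*} = { *, +, /, [ }.
Union: FIRST(T) = { *, +, -, /, [ }.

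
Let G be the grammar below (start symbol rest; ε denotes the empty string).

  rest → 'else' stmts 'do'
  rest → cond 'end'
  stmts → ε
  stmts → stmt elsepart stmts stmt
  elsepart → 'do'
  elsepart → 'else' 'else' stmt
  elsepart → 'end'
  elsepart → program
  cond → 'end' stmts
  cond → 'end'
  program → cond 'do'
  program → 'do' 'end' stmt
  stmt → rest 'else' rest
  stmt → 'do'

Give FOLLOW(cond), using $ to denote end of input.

In rest → cond 'end': add FIRST('end') = { 'end' }.
In program → cond 'do': add FIRST('do') = { 'do' }.
Union: FOLLOW(cond) = { 'do', 'end' }.

{ 'do', 'end' }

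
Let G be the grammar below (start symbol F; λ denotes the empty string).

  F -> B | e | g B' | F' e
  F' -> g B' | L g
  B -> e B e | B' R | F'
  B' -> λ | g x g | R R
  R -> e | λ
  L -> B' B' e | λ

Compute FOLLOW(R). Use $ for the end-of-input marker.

{ $, e, g }

In B -> B' R: R is at the end, add FOLLOW(B) = { $, e }.
In B' -> R R: add FIRST(R)\{λ} = { e }.
  Since R is nullable, also add FOLLOW(B') = { $, e, g }.
In B' -> R R: R is at the end, add FOLLOW(B') = { $, e, g }.
Union: FOLLOW(R) = { $, e, g }.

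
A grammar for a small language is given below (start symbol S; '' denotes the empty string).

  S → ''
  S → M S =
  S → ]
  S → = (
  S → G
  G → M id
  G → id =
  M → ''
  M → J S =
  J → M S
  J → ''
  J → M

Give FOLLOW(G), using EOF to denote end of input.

In S → G: G is at the end, add FOLLOW(S) = { EOF, =, ], id }.
Union: FOLLOW(G) = { EOF, =, ], id }.

{ EOF, =, ], id }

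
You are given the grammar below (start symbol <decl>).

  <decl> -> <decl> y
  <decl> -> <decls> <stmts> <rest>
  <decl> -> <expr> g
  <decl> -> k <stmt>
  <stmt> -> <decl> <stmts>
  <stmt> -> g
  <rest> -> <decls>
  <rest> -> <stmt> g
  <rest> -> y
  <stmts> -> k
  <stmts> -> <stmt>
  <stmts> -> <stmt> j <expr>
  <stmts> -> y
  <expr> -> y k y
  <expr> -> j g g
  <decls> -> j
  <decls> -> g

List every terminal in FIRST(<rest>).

{ g, j, k, y }

From <rest> -> <decls>: add FIRST(<decls>) = { g, j }.
From <rest> -> <stmt> g: add FIRST(<stmt>) = { g, j, k, y }.
<rest> -> y contributes {y}.
Union: FIRST(<rest>) = { g, j, k, y }.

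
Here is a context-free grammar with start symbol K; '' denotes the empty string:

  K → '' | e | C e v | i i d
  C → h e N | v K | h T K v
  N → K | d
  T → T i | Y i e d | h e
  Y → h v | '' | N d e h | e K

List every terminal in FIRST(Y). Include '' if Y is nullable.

Y → h v contributes {h}.
Y → '' contributes ''.
From Y → N d e h: N nullable, take FIRST(N) ∪ {d} = { d, e, h, i, v }.
Y → e K contributes {e}.
Union: FIRST(Y) = { d, e, h, i, v, '' }.

{ d, e, h, i, v, '' }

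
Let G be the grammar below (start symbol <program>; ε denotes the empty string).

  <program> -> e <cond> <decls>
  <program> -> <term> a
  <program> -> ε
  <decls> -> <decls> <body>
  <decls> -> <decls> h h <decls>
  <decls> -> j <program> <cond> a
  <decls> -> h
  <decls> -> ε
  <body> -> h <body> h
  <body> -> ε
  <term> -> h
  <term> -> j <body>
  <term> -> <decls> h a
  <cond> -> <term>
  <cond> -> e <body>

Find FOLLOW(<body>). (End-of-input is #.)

{ #, a, e, h, j }

In <decls> -> <decls> <body>: <body> is at the end, add FOLLOW(<decls>) = { #, e, h, j }.
In <body> -> h <body> h: add FIRST(h) = { h }.
In <term> -> j <body>: <body> is at the end, add FOLLOW(<term>) = { #, a, e, h, j }.
In <cond> -> e <body>: <body> is at the end, add FOLLOW(<cond>) = { #, a, e, h, j }.
Union: FOLLOW(<body>) = { #, a, e, h, j }.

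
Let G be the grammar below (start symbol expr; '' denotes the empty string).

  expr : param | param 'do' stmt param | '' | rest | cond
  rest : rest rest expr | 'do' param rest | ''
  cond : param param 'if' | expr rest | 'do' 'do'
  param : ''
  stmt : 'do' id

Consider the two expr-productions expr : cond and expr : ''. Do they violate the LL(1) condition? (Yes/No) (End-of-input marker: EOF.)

FIRST(cond) = { 'do', 'if', '' } and FIRST('') = { '' }.
Both alternatives are nullable, violating the LL(1) condition.

Yes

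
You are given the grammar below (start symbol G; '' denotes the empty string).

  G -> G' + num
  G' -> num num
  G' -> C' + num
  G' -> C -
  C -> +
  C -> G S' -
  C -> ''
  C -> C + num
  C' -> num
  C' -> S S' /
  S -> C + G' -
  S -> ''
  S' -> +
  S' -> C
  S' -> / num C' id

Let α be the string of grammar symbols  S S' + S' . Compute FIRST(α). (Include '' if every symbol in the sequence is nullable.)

{ +, -, /, num }

Add FIRST(S)\{''} = { +, -, /, num }; S is nullable, continue.
Add FIRST(S')\{''} = { +, -, /, num }; S' is nullable, continue.
+ is a terminal; add {+} and stop.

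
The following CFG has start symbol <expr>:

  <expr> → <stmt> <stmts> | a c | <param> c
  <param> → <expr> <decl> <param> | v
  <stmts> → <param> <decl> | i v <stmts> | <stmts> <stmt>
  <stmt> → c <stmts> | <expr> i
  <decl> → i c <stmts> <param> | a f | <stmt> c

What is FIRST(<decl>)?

{ a, c, i, v }

<decl> → i c <stmts> <param> contributes {i}.
<decl> → a f contributes {a}.
From <decl> → <stmt> c: add FIRST(<stmt>) = { a, c, v }.
Union: FIRST(<decl>) = { a, c, i, v }.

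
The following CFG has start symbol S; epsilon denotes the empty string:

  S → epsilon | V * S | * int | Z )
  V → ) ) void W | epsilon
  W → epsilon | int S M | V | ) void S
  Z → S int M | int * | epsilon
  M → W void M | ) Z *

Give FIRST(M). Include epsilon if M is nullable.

{ ), int, void }

From M → W void M: W nullable, take FIRST(W) ∪ {void} = { ), int, void }.
M → ) Z * contributes {)}.
Union: FIRST(M) = { ), int, void }.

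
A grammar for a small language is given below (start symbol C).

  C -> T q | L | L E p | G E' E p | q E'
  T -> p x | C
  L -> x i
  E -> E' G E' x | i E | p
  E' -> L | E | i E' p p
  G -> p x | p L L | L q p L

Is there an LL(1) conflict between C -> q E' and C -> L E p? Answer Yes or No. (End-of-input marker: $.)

No

FIRST(q E') = { q } and FIRST(L E p) = { x }.
The FIRST sets are disjoint and neither alternative is nullable — no conflict.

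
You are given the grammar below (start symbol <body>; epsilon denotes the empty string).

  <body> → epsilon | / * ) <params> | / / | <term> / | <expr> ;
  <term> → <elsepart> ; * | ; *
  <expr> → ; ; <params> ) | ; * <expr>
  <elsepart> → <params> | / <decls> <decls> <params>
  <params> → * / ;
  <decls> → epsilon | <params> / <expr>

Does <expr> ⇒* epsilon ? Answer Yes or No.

Nullable nonterminals: <body>, <decls>.
No production of <expr> has an RHS whose symbols are all nullable, so <expr> is not nullable.

No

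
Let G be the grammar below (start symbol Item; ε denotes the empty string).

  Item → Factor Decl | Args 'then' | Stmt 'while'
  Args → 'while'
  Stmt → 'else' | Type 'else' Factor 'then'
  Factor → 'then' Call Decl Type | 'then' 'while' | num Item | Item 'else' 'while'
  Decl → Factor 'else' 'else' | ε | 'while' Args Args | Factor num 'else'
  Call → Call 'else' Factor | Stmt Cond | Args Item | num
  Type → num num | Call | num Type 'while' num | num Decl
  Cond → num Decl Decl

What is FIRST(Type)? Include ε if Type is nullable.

{ 'else', 'while', num }

Type → num num contributes {num}.
From Type → Call: add FIRST(Call) = { 'else', 'while', num }.
Type → num Type 'while' num contributes {num}.
Type → num Decl contributes {num}.
Union: FIRST(Type) = { 'else', 'while', num }.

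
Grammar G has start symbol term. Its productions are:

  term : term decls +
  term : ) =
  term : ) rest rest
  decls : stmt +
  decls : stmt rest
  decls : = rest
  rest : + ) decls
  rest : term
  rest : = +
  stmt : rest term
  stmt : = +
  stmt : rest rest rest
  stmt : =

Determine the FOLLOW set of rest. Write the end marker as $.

In term : ) rest rest: add FIRST(rest) = { ), +, = }.
In term : ) rest rest: rest is at the end, add FOLLOW(term) = { $, ), +, = }.
In decls : stmt rest: rest is at the end, add FOLLOW(decls) = { $, ), +, = }.
In decls : = rest: rest is at the end, add FOLLOW(decls) = { $, ), +, = }.
In stmt : rest term: add FIRST(term) = { ) }.
In stmt : rest rest rest: add FIRST(rest rest) = { ), +, = }.
In stmt : rest rest rest: add FIRST(rest) = { ), +, = }.
In stmt : rest rest rest: rest is at the end, add FOLLOW(stmt) = { ), +, = }.
Union: FOLLOW(rest) = { $, ), +, = }.

{ $, ), +, = }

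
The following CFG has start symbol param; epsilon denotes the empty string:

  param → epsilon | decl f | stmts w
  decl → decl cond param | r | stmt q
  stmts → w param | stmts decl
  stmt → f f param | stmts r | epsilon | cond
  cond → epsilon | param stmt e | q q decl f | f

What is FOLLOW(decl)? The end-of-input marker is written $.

In param → decl f: add FIRST(f) = { f }.
In decl → decl cond param: add FIRST(cond param)\{epsilon} = { e, f, q, r, w }.
  Since cond param is nullable, also add FOLLOW(decl) = { e, f, q, r, w }.
In stmts → stmts decl: decl is at the end, add FOLLOW(stmts) = { e, f, q, r, w }.
In cond → q q decl f: add FIRST(f) = { f }.
Union: FOLLOW(decl) = { e, f, q, r, w }.

{ e, f, q, r, w }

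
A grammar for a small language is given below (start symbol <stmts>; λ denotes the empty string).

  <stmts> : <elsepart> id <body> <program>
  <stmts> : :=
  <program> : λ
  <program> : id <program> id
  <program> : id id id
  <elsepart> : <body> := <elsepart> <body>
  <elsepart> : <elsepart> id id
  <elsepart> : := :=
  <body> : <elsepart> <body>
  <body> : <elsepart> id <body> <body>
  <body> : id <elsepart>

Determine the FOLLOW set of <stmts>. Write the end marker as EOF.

<stmts> is the start symbol, so EOF ∈ FOLLOW(<stmts>).
Union: FOLLOW(<stmts>) = { EOF }.

{ EOF }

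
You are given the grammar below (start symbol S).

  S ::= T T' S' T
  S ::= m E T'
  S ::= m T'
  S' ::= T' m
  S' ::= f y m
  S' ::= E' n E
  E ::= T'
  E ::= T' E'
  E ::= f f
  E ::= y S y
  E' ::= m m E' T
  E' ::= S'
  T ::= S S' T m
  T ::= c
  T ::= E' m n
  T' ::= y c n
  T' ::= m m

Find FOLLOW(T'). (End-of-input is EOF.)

{ EOF, c, f, m, n, y }

In S ::= T T' S' T: add FIRST(S' T) = { f, m, y }.
In S ::= m E T': T' is at the end, add FOLLOW(S) = { EOF, f, m, y }.
In S ::= m T': T' is at the end, add FOLLOW(S) = { EOF, f, m, y }.
In S' ::= T' m: add FIRST(m) = { m }.
In E ::= T': T' is at the end, add FOLLOW(E) = { c, f, m, n, y }.
In E ::= T' E': add FIRST(E') = { f, m, y }.
Union: FOLLOW(T') = { EOF, c, f, m, n, y }.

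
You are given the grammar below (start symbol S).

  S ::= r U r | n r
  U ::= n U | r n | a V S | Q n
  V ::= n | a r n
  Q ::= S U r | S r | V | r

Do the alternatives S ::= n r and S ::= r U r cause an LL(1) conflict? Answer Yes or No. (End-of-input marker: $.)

No

FIRST(n r) = { n } and FIRST(r U r) = { r }.
The FIRST sets are disjoint and neither alternative is nullable — no conflict.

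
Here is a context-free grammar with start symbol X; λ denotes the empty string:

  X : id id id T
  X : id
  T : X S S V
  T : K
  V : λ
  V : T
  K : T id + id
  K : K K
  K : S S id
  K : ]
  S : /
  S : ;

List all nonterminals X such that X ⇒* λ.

Directly nullable (have an λ-production): V.
No other nonterminal has a production whose RHS symbols are all nullable.

{ V }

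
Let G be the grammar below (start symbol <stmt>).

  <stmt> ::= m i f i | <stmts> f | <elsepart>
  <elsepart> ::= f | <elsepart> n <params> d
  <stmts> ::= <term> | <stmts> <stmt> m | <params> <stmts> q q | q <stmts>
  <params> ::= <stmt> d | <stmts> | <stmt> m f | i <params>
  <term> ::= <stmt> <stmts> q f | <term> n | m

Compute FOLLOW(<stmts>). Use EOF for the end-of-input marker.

{ d, f, i, m, q }

In <stmt> ::= <stmts> f: add FIRST(f) = { f }.
In <stmts> ::= <stmts> <stmt> m: add FIRST(<stmt> m) = { f, i, m, q }.
In <stmts> ::= <params> <stmts> q q: add FIRST(q q) = { q }.
In <stmts> ::= q <stmts>: <stmts> is at the end, add FOLLOW(<stmts>) = { d, f, i, m, q }.
In <params> ::= <stmts>: <stmts> is at the end, add FOLLOW(<params>) = { d, f, i, m, q }.
In <term> ::= <stmt> <stmts> q f: add FIRST(q f) = { q }.
Union: FOLLOW(<stmts>) = { d, f, i, m, q }.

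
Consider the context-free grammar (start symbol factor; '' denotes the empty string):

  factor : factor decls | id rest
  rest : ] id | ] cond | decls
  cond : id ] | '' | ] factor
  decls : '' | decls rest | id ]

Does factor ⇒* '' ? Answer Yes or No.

No

Nullable nonterminals: cond, decls, rest.
No production of factor has an RHS whose symbols are all nullable, so factor is not nullable.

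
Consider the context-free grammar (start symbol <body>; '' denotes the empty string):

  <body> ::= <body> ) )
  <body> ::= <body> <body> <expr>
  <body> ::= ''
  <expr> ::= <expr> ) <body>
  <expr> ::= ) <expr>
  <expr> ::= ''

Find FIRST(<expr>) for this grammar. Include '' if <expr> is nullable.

{ ), '' }

From <expr> ::= <expr> ) <body>: <expr> nullable, take FIRST(<expr>) ∪ {)} = { ) }.
<expr> ::= ) <expr> contributes {)}.
<expr> ::= '' contributes ''.
Union: FIRST(<expr>) = { ), '' }.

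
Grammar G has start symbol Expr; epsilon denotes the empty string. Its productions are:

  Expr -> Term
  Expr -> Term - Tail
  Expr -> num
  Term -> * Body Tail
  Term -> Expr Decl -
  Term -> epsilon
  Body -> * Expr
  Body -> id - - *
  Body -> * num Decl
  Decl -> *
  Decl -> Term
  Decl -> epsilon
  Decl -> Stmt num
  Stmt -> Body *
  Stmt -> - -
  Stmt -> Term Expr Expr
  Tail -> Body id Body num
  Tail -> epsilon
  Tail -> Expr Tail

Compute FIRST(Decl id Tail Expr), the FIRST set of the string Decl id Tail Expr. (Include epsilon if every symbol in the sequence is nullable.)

{ *, -, id, num }

Add FIRST(Decl)\{epsilon} = { *, -, id, num }; Decl is nullable, continue.
id is a terminal; add {id} and stop.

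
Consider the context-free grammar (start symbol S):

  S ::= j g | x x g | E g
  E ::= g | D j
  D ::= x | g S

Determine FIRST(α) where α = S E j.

{ g, j, x }

Add FIRST(S) = { g, j, x }; S is not nullable, stop.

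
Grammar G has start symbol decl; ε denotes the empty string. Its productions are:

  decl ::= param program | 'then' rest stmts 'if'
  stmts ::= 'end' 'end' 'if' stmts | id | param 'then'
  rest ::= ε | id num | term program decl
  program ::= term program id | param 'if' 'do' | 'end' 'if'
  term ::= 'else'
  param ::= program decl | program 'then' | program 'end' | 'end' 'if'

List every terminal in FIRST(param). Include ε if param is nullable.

{ 'else', 'end' }

From param ::= program decl: add FIRST(program) = { 'else', 'end' }.
From param ::= program 'then': add FIRST(program) = { 'else', 'end' }.
From param ::= program 'end': add FIRST(program) = { 'else', 'end' }.
param ::= 'end' 'if' contributes {'end'}.
Union: FIRST(param) = { 'else', 'end' }.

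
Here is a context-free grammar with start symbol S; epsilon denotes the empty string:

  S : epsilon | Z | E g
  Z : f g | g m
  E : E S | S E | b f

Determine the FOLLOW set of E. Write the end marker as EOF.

In S : E g: add FIRST(g) = { g }.
In E : E S: add FIRST(S)\{epsilon} = { b, f, g }.
  Since S is nullable, also add FOLLOW(E) = { b, f, g }.
In E : S E: E is at the end, add FOLLOW(E) = { b, f, g }.
Union: FOLLOW(E) = { b, f, g }.

{ b, f, g }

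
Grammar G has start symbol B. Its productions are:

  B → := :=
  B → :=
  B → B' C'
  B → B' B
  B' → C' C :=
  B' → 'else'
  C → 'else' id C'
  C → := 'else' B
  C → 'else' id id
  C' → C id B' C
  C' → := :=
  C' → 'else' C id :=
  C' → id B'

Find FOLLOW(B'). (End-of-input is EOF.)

{ EOF, 'else', :=, id }

In B → B' C': add FIRST(C') = { 'else', :=, id }.
In B → B' B: add FIRST(B) = { 'else', :=, id }.
In C' → C id B' C: add FIRST(C) = { 'else', := }.
In C' → id B': B' is at the end, add FOLLOW(C') = { EOF, 'else', :=, id }.
Union: FOLLOW(B') = { EOF, 'else', :=, id }.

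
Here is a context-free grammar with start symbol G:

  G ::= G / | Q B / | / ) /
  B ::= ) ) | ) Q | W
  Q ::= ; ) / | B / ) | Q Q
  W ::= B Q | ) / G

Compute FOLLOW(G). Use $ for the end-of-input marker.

G is the start symbol, so $ ∈ FOLLOW(G).
In G ::= G /: add FIRST(/) = { / }.
In W ::= ) / G: G is at the end, add FOLLOW(W) = { ), /, ; }.
Union: FOLLOW(G) = { $, ), /, ; }.

{ $, ), /, ; }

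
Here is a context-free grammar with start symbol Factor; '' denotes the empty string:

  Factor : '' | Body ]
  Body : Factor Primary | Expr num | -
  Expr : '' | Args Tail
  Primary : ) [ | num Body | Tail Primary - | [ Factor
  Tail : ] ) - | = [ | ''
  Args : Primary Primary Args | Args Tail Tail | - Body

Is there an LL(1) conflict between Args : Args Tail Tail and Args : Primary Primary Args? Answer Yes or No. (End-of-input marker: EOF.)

FIRST(Args Tail Tail) = { ), -, =, [, ], num } and FIRST(Primary Primary Args) = { ), =, [, ], num }.
Both contain ), so the two alternatives are not disjoint — LL(1) conflict.

Yes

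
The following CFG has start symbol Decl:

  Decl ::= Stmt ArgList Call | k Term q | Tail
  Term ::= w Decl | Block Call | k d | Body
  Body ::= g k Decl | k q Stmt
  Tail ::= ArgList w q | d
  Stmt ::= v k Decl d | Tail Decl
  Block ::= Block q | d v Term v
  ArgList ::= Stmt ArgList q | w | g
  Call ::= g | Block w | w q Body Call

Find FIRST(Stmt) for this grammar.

{ d, g, v, w }

Stmt ::= v k Decl d contributes {v}.
From Stmt ::= Tail Decl: add FIRST(Tail) = { d, g, v, w }.
Union: FIRST(Stmt) = { d, g, v, w }.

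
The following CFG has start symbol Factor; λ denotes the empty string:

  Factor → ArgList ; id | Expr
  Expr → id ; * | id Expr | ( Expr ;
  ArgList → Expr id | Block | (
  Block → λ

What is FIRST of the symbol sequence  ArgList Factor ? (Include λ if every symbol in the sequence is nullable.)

Add FIRST(ArgList)\{λ} = { (, id }; ArgList is nullable, continue.
Add FIRST(Factor) = { (, ;, id }; Factor is not nullable, stop.

{ (, ;, id }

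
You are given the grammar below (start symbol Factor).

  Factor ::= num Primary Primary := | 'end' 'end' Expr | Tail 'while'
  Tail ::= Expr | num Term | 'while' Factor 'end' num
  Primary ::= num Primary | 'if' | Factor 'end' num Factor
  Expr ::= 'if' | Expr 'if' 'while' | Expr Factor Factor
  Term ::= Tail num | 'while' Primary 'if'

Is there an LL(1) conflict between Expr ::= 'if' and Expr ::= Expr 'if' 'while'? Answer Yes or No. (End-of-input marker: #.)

Yes

FIRST('if') = { 'if' } and FIRST(Expr 'if' 'while') = { 'if' }.
Both contain 'if', so the two alternatives are not disjoint — LL(1) conflict.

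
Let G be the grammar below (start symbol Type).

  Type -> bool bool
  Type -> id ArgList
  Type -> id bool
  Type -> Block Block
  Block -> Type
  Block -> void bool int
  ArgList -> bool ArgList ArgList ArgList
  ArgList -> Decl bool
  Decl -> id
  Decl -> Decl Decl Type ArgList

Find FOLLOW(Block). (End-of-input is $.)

In Type -> Block Block: add FIRST(Block) = { bool, id, void }.
In Type -> Block Block: Block is at the end, add FOLLOW(Type) = { $, bool, id, void }.
Union: FOLLOW(Block) = { $, bool, id, void }.

{ $, bool, id, void }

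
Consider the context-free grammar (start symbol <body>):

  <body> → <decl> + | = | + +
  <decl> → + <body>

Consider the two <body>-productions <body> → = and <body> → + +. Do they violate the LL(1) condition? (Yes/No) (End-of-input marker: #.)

No

FIRST(=) = { = } and FIRST(+ +) = { + }.
The FIRST sets are disjoint and neither alternative is nullable — no conflict.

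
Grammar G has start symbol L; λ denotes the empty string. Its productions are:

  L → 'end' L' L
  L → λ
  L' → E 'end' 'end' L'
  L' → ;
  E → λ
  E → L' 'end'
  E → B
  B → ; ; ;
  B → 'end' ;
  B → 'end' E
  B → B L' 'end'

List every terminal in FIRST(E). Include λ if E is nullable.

{ 'end', ;, λ }

E → λ contributes λ.
From E → L' 'end': add FIRST(L') = { 'end', ; }.
From E → B: add FIRST(B) = { 'end', ; }.
Union: FIRST(E) = { 'end', ;, λ }.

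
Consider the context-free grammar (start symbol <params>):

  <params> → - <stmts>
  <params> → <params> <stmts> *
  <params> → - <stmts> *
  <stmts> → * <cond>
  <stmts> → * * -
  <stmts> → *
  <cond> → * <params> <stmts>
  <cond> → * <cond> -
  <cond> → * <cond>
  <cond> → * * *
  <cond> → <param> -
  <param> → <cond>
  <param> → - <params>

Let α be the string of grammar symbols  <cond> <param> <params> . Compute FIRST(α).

Add FIRST(<cond>) = { *, - }; <cond> is not nullable, stop.

{ *, - }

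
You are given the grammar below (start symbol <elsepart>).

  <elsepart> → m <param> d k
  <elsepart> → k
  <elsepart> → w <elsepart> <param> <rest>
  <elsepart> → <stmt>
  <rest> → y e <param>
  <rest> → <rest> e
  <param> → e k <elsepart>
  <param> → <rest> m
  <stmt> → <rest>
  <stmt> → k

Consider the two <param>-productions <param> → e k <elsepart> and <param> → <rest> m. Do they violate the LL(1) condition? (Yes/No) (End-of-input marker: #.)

No

FIRST(e k <elsepart>) = { e } and FIRST(<rest> m) = { y }.
The FIRST sets are disjoint and neither alternative is nullable — no conflict.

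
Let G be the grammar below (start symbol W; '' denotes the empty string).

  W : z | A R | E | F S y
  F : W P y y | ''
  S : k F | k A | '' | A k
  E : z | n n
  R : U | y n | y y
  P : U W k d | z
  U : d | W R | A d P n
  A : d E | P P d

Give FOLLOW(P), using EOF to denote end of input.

In F : W P y y: add FIRST(y y) = { y }.
In U : A d P n: add FIRST(n) = { n }.
In A : P P d: add FIRST(P d) = { d, k, n, y, z }.
In A : P P d: add FIRST(d) = { d }.
Union: FOLLOW(P) = { d, k, n, y, z }.

{ d, k, n, y, z }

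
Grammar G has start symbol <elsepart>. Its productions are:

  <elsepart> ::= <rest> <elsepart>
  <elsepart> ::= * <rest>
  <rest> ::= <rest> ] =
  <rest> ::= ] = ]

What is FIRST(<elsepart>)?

From <elsepart> ::= <rest> <elsepart>: add FIRST(<rest>) = { ] }.
<elsepart> ::= * <rest> contributes {*}.
Union: FIRST(<elsepart>) = { *, ] }.

{ *, ] }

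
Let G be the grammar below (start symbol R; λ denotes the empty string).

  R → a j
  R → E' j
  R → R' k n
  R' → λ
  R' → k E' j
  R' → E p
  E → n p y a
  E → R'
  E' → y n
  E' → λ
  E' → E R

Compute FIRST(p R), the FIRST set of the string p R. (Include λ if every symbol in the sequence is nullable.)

{ p }

p is a terminal; add {p} and stop.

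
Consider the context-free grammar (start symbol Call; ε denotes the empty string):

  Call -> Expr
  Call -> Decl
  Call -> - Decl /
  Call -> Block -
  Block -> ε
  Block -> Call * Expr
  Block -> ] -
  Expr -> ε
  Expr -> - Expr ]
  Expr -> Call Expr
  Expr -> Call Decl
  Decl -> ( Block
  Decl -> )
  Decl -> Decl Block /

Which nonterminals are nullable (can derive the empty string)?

{ Block, Call, Expr }

Directly nullable (have an ε-production): Block, Expr.
Call -> Expr with every symbol nullable, so Call is nullable.
No other nonterminal has a production whose RHS symbols are all nullable.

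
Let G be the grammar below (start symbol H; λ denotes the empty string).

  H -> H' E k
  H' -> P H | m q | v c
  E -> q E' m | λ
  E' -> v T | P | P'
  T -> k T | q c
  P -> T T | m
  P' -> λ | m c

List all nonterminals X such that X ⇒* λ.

{ E, E', P' }

Directly nullable (have an λ-production): E, P'.
E' -> P' with every symbol nullable, so E' is nullable.
No other nonterminal has a production whose RHS symbols are all nullable.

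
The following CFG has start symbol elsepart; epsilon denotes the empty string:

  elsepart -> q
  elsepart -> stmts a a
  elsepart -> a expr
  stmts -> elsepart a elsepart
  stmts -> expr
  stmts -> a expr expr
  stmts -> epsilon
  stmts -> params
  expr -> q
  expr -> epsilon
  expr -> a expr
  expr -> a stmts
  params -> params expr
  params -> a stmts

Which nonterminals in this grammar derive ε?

Directly nullable (have an epsilon-production): stmts, expr.
No other nonterminal has a production whose RHS symbols are all nullable.

{ expr, stmts }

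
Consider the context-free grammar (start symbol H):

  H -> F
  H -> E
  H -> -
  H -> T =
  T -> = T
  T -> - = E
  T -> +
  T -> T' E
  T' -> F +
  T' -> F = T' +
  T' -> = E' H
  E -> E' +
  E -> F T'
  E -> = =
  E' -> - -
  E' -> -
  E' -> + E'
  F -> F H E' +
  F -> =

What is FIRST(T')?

From T' -> F +: add FIRST(F) = { = }.
From T' -> F = T' +: add FIRST(F) = { = }.
T' -> = E' H contributes {=}.
Union: FIRST(T') = { = }.

{ = }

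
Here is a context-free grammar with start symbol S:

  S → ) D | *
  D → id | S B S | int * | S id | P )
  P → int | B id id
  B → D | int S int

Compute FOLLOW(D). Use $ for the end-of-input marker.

In S → ) D: D is at the end, add FOLLOW(S) = { $, ), *, id, int }.
In B → D: D is at the end, add FOLLOW(B) = { ), *, id }.
Union: FOLLOW(D) = { $, ), *, id, int }.

{ $, ), *, id, int }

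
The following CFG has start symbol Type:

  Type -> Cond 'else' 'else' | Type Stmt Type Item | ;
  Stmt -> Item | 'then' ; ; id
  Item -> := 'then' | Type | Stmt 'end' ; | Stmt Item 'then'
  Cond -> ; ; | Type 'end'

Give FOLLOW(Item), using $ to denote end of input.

In Type -> Type Stmt Type Item: Item is at the end, add FOLLOW(Type) = { $, 'end', 'then', :=, ; }.
In Stmt -> Item: Item is at the end, add FOLLOW(Stmt) = { 'end', 'then', :=, ; }.
In Item -> Stmt Item 'then': add FIRST('then') = { 'then' }.
Union: FOLLOW(Item) = { $, 'end', 'then', :=, ; }.

{ $, 'end', 'then', :=, ; }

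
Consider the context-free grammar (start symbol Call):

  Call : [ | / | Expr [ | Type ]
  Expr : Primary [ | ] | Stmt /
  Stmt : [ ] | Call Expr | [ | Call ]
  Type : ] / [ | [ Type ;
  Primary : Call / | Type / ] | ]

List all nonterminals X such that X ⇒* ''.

No nonterminal has an empty production or an RHS whose symbols are all nullable.

{ } (none)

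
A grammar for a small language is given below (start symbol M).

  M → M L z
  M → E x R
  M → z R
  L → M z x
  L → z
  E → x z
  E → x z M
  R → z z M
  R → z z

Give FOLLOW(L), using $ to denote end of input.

In M → M L z: add FIRST(z) = { z }.
Union: FOLLOW(L) = { z }.

{ z }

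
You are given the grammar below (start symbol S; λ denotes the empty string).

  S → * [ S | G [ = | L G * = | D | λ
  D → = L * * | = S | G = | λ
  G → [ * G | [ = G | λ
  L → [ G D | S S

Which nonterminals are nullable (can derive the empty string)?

Directly nullable (have an λ-production): S, D, G.
L → S S with every symbol nullable, so L is nullable.

{ D, G, L, S }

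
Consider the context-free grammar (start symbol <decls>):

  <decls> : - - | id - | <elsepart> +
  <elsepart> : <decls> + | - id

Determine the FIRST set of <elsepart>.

From <elsepart> : <decls> +: add FIRST(<decls>) = { -, id }.
<elsepart> : - id contributes {-}.
Union: FIRST(<elsepart>) = { -, id }.

{ -, id }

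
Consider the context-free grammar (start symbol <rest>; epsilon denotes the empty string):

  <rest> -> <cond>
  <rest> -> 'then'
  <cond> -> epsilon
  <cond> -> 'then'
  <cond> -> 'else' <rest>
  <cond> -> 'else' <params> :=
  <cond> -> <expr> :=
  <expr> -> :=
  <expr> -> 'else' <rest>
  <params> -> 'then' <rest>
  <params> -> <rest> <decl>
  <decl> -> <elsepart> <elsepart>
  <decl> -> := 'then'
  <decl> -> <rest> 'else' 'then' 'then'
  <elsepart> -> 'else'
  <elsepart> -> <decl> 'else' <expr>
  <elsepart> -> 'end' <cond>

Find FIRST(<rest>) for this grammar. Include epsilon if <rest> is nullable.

{ 'else', 'then', :=, epsilon }

From <rest> -> <cond>: add FIRST(<cond>) = { 'else', 'then', :=, epsilon } (including epsilon since <cond> is nullable).
<rest> -> 'then' contributes {'then'}.
Union: FIRST(<rest>) = { 'else', 'then', :=, epsilon }.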